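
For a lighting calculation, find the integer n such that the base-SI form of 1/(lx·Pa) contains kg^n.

-1

lx = lm/m² (illuminance = luminous flux per area),
    = m⁻²·cd.
So lx⁻¹ = m²·cd⁻¹.
Pa = N/m² (pressure = force per area),
    = kg·m⁻¹·s⁻².
So Pa⁻¹ = kg⁻¹·m·s².
Combining: lx⁻¹·Pa⁻¹ = (m²·cd⁻¹) · (kg⁻¹·m·s²) = kg⁻¹·m³·s²·cd⁻¹.
The exponent of kg is -1.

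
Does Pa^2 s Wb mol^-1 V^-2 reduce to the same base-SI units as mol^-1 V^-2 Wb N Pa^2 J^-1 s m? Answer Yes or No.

Left side:
  Pa = N/m² (pressure = force per area),
      = kg·m⁻¹·s⁻².
  So Pa² = kg²·m⁻²·s⁻⁴.
  Wb = V·s (flux: a volt is a weber per second),
      = kg·m²·s⁻²·A⁻¹.
  V = W/A (potential = power per current),
      = kg·m²·s⁻³·A⁻¹.
  So V⁻² = kg⁻²·m⁻⁴·s⁶·A².
  Combining: Pa²·s·Wb·mol⁻¹·V⁻² = (kg²·m⁻²·s⁻⁴) · s · (kg·m²·s⁻²·A⁻¹) · mol⁻¹ · (kg⁻²·m⁻⁴·s⁶·A²) = kg·m⁻⁴·s·A·mol⁻¹.
Right side:
  V = W/A (potential = power per current),
      = kg·m²·s⁻³·A⁻¹.
  So V⁻² = kg⁻²·m⁻⁴·s⁶·A².
  Wb = V·s (flux: a volt is a weber per second),
      = kg·m²·s⁻²·A⁻¹.
  N = kg·m/s² = kg·m·s⁻² (force = mass × acceleration).
  Pa = N/m² (pressure = force per area),
      = kg·m⁻¹·s⁻².
  So Pa² = kg²·m⁻²·s⁻⁴.
  J = N·m (work = force × distance),
      = kg·m²·s⁻².
  So J⁻¹ = kg⁻¹·m⁻²·s².
  Combining: mol⁻¹·V⁻²·Wb·N·Pa²·J⁻¹·s·m = mol⁻¹ · (kg⁻²·m⁻⁴·s⁶·A²) · (kg·m²·s⁻²·A⁻¹) · (kg·m·s⁻²) · (kg²·m⁻²·s⁻⁴) · (kg⁻¹·m⁻²·s²) · s · m = kg·m⁻⁴·s·A·mol⁻¹.
Both reduce to kg·m⁻⁴·s·A·mol⁻¹.

Yes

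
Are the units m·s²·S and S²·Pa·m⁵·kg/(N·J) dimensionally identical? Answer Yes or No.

No

Left side:
  S = 1/Ω (conductance is reciprocal resistance),
      = kg⁻¹·m⁻²·s³·A².
  Combining: m·s²·S = m · s² · (kg⁻¹·m⁻²·s³·A²) = kg⁻¹·m⁻¹·s⁵·A².
Right side:
  S = 1/Ω (conductance is reciprocal resistance),
      = kg⁻¹·m⁻²·s³·A².
  So S² = kg⁻²·m⁻⁴·s⁶·A⁴.
  Pa = N/m² (pressure = force per area),
      = kg·m⁻¹·s⁻².
  N = kg·m/s² = kg·m·s⁻² (force = mass × acceleration).
  So N⁻¹ = kg⁻¹·m⁻¹·s².
  J = N·m (work = force × distance),
      = kg·m²·s⁻².
  So J⁻¹ = kg⁻¹·m⁻²·s².
  Combining: S²·Pa·m⁵·kg·N⁻¹·J⁻¹ = (kg⁻²·m⁻⁴·s⁶·A⁴) · (kg·m⁻¹·s⁻²) · m⁵ · kg · (kg⁻¹·m⁻¹·s²) · (kg⁻¹·m⁻²·s²) = kg⁻²·m⁻³·s⁸·A⁴.
Left is kg⁻¹·m⁻¹·s⁵·A²; right is kg⁻²·m⁻³·s⁸·A⁴ — different.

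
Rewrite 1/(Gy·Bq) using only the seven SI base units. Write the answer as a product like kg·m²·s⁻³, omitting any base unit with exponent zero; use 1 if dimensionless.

Gy = m²·s⁻².
So Gy⁻¹ = m⁻²·s².
Bq = s⁻¹.
So Bq⁻¹ = s.
Combining: Gy⁻¹·Bq⁻¹ = (m⁻²·s²) · s = m⁻²·s³.

m⁻²·s³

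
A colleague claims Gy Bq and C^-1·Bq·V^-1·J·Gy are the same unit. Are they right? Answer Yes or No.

Left side:
  Gy = m²·s⁻².
  Bq = s⁻¹.
  Combining: Gy·Bq = (m²·s⁻²) · s⁻¹ = m²·s⁻³.
Right side:
  C = A·s = s·A (charge = current × time).
  So C⁻¹ = s⁻¹·A⁻¹.
  Bq = 1/s = s⁻¹ (activity is decays per second).
  V = W/A (potential = power per current),
      = kg·m²·s⁻³·A⁻¹.
  So V⁻¹ = kg⁻¹·m⁻²·s³·A.
  J = N·m (work = force × distance),
      = kg·m²·s⁻².
  Gy = J/kg (absorbed dose = energy per mass),
      = m²·s⁻².
  Combining: C⁻¹·Bq·V⁻¹·J·Gy = (s⁻¹·A⁻¹) · s⁻¹ · (kg⁻¹·m⁻²·s³·A) · (kg·m²·s⁻²) · (m²·s⁻²) = m²·s⁻³.
Both reduce to m²·s⁻³.

Yes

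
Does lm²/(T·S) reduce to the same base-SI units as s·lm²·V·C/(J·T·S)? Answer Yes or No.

No

Left side:
  T = Wb/m² (flux density = flux per area),
      = kg·s⁻²·A⁻¹.
  So T⁻¹ = kg⁻¹·s²·A.
  lm = cd·sr = cd (luminous flux; sr is dimensionless).
  So lm² = cd².
  S = 1/Ω (conductance is reciprocal resistance),
      = kg⁻¹·m⁻²·s³·A².
  So S⁻¹ = kg·m²·s⁻³·A⁻².
  Combining: T⁻¹·lm²·S⁻¹ = (kg⁻¹·s²·A) · cd² · (kg·m²·s⁻³·A⁻²) = m²·s⁻¹·A⁻¹·cd².
Right side:
  J = N·m (work = force × distance),
      = kg·m²·s⁻².
  So J⁻¹ = kg⁻¹·m⁻²·s².
  T = Wb/m² (flux density = flux per area),
      = kg·s⁻²·A⁻¹.
  So T⁻¹ = kg⁻¹·s²·A.
  lm = cd·sr = cd (luminous flux; sr is dimensionless).
  So lm² = cd².
  S = 1/Ω (conductance is reciprocal resistance),
      = kg⁻¹·m⁻²·s³·A².
  So S⁻¹ = kg·m²·s⁻³·A⁻².
  V = W/A (potential = power per current),
      = kg·m²·s⁻³·A⁻¹.
  C = A·s = s·A (charge = current × time).
  Combining: s·J⁻¹·T⁻¹·lm²·S⁻¹·V·C = s · (kg⁻¹·m⁻²·s²) · (kg⁻¹·s²·A) · cd² · (kg·m²·s⁻³·A⁻²) · (kg·m²·s⁻³·A⁻¹) · (s·A) = m²·A⁻¹·cd².
Left is m²·s⁻¹·A⁻¹·cd²; right is m²·A⁻¹·cd² — different.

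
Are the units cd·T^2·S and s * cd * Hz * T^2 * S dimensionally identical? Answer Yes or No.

Yes

Left side:
  T = Wb/m² (flux density = flux per area),
      = kg·s⁻²·A⁻¹.
  So T² = kg²·s⁻⁴·A⁻².
  S = 1/Ω (conductance is reciprocal resistance),
      = kg⁻¹·m⁻²·s³·A².
  Combining: cd·T²·S = cd · (kg²·s⁻⁴·A⁻²) · (kg⁻¹·m⁻²·s³·A²) = kg·m⁻²·s⁻¹·cd.
Right side:
  Hz = 1/s = s⁻¹ (frequency is cycles per second).
  T = Wb/m² (flux density = flux per area),
      = kg·s⁻²·A⁻¹.
  So T² = kg²·s⁻⁴·A⁻².
  S = 1/Ω (conductance is reciprocal resistance),
      = kg⁻¹·m⁻²·s³·A².
  Combining: s·cd·Hz·T²·S = s · cd · s⁻¹ · (kg²·s⁻⁴·A⁻²) · (kg⁻¹·m⁻²·s³·A²) = kg·m⁻²·s⁻¹·cd.
Both reduce to kg·m⁻²·s⁻¹·cd.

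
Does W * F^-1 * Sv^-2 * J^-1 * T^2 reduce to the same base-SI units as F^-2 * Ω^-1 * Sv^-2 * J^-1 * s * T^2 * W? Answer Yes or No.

Left side:
  W = J/s (power = energy per time),
      = kg·m²·s⁻³.
  F = C/V (capacitance = charge per voltage),
      = A·s/(kg·m²·s⁻³·A⁻¹) (substituting C and V),
      = kg⁻¹·m⁻²·s⁴·A².
  So F⁻¹ = kg·m²·s⁻⁴·A⁻².
  Sv = J/kg (equivalent dose = energy per mass),
      = m²·s⁻².
  So Sv⁻² = m⁻⁴·s⁴.
  J = N·m (work = force × distance),
      = kg·m²·s⁻².
  So J⁻¹ = kg⁻¹·m⁻²·s².
  T = Wb/m² (flux density = flux per area),
      = kg·s⁻²·A⁻¹.
  So T² = kg²·s⁻⁴·A⁻².
  Combining: W·F⁻¹·Sv⁻²·J⁻¹·T² = (kg·m²·s⁻³) · (kg·m²·s⁻⁴·A⁻²) · (m⁻⁴·s⁴) · (kg⁻¹·m⁻²·s²) · (kg²·s⁻⁴·A⁻²) = kg³·m⁻²·s⁻⁵·A⁻⁴.
Right side:
  F = C/V (capacitance = charge per voltage),
      = A·s/(kg·m²·s⁻³·A⁻¹) (substituting C and V),
      = kg⁻¹·m⁻²·s⁴·A².
  So F⁻² = kg²·m⁴·s⁻⁸·A⁻⁴.
  Ω = V/A (resistance = voltage per current),
      = kg·m²·s⁻³·A⁻².
  So Ω⁻¹ = kg⁻¹·m⁻²·s³·A².
  Sv = J/kg (equivalent dose = energy per mass),
      = m²·s⁻².
  So Sv⁻² = m⁻⁴·s⁴.
  J = N·m (work = force × distance),
      = kg·m²·s⁻².
  So J⁻¹ = kg⁻¹·m⁻²·s².
  T = Wb/m² (flux density = flux per area),
      = kg·s⁻²·A⁻¹.
  So T² = kg²·s⁻⁴·A⁻².
  W = J/s (power = energy per time),
      = kg·m²·s⁻³.
  Combining: F⁻²·Ω⁻¹·Sv⁻²·J⁻¹·s·T²·W = (kg²·m⁴·s⁻⁸·A⁻⁴) · (kg⁻¹·m⁻²·s³·A²) · (m⁻⁴·s⁴) · (kg⁻¹·m⁻²·s²) · s · (kg²·s⁻⁴·A⁻²) · (kg·m²·s⁻³) = kg³·m⁻²·s⁻⁵·A⁻⁴.
Both reduce to kg³·m⁻²·s⁻⁵·A⁻⁴.

Yes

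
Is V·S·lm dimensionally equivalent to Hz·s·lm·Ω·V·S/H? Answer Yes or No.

No

Left side:
  V = kg·m²·s⁻³·A⁻¹.
  S = kg⁻¹·m⁻²·s³·A².
  lm = cd.
  Combining: V·S·lm = (kg·m²·s⁻³·A⁻¹) · (kg⁻¹·m⁻²·s³·A²) · cd = A·cd.
Right side:
  H = Wb/A (inductance = flux per current),
      = kg·m²·s⁻²·A⁻².
  So H⁻¹ = kg⁻¹·m⁻²·s²·A².
  Hz = 1/s = s⁻¹ (frequency is cycles per second).
  lm = cd·sr = cd (luminous flux; sr is dimensionless).
  Ω = V/A (resistance = voltage per current),
      = kg·m²·s⁻³·A⁻².
  V = W/A (potential = power per current),
      = kg·m²·s⁻³·A⁻¹.
  S = 1/Ω (conductance is reciprocal resistance),
      = kg⁻¹·m⁻²·s³·A².
  Combining: H⁻¹·Hz·s·lm·Ω·V·S = (kg⁻¹·m⁻²·s²·A²) · s⁻¹ · s · cd · (kg·m²·s⁻³·A⁻²) · (kg·m²·s⁻³·A⁻¹) · (kg⁻¹·m⁻²·s³·A²) = s⁻¹·A·cd.
Left is A·cd; right is s⁻¹·A·cd — different.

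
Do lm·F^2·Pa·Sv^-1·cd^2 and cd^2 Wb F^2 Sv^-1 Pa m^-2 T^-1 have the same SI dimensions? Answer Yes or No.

Left side:
  lm = cd·sr = cd (luminous flux; sr is dimensionless).
  F = C/V (capacitance = charge per voltage),
      = A·s/(kg·m²·s⁻³·A⁻¹) (substituting C and V),
      = kg⁻¹·m⁻²·s⁴·A².
  So F² = kg⁻²·m⁻⁴·s⁸·A⁴.
  Pa = N/m² (pressure = force per area),
      = kg·m⁻¹·s⁻².
  Sv = J/kg (equivalent dose = energy per mass),
      = m²·s⁻².
  So Sv⁻¹ = m⁻²·s².
  Combining: lm·F²·Pa·Sv⁻¹·cd² = cd · (kg⁻²·m⁻⁴·s⁸·A⁴) · (kg·m⁻¹·s⁻²) · (m⁻²·s²) · cd² = kg⁻¹·m⁻⁷·s⁸·A⁴·cd³.
Right side:
  Wb = kg·m²·s⁻²·A⁻¹.
  F = kg⁻¹·m⁻²·s⁴·A².
  So F² = kg⁻²·m⁻⁴·s⁸·A⁴.
  Sv = m²·s⁻².
  So Sv⁻¹ = m⁻²·s².
  Pa = kg·m⁻¹·s⁻².
  T = kg·s⁻²·A⁻¹.
  So T⁻¹ = kg⁻¹·s²·A.
  Combining: cd²·Wb·F²·Sv⁻¹·Pa·m⁻²·T⁻¹ = cd² · (kg·m²·s⁻²·A⁻¹) · (kg⁻²·m⁻⁴·s⁸·A⁴) · (m⁻²·s²) · (kg·m⁻¹·s⁻²) · m⁻² · (kg⁻¹·s²·A) = kg⁻¹·m⁻⁷·s⁸·A⁴·cd².
Left is kg⁻¹·m⁻⁷·s⁸·A⁴·cd³; right is kg⁻¹·m⁻⁷·s⁸·A⁴·cd² — different.

No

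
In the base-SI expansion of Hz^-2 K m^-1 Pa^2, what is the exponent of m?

-3

Hz = s⁻¹.
So Hz⁻² = s².
Pa = kg·m⁻¹·s⁻².
So Pa² = kg²·m⁻²·s⁻⁴.
Combining: Hz⁻²·K·m⁻¹·Pa² = s² · K · m⁻¹ · (kg²·m⁻²·s⁻⁴) = kg²·m⁻³·s⁻²·K.
The exponent of m is -3.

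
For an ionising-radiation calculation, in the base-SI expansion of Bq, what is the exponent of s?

-1

Bq = s⁻¹.
The exponent of s is -1.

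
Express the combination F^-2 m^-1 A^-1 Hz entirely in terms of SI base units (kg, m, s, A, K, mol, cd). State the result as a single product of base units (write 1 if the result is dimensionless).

kg²·m³·s⁻⁹·A⁻⁵

F = C/V (capacitance = charge per voltage),
    = A·s/(kg·m²·s⁻³·A⁻¹) (substituting C and V),
    = kg⁻¹·m⁻²·s⁴·A².
So F⁻² = kg²·m⁴·s⁻⁸·A⁻⁴.
Hz = 1/s = s⁻¹ (frequency is cycles per second).
Combining: F⁻²·m⁻¹·A⁻¹·Hz = (kg²·m⁴·s⁻⁸·A⁻⁴) · m⁻¹ · A⁻¹ · s⁻¹ = kg²·m³·s⁻⁹·A⁻⁵.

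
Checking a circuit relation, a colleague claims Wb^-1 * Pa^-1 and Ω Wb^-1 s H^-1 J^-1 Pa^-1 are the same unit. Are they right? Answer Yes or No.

Left side:
  Wb = V·s (flux: a volt is a weber per second),
      = kg·m²·s⁻²·A⁻¹.
  So Wb⁻¹ = kg⁻¹·m⁻²·s²·A.
  Pa = N/m² (pressure = force per area),
      = kg·m⁻¹·s⁻².
  So Pa⁻¹ = kg⁻¹·m·s².
  Combining: Wb⁻¹·Pa⁻¹ = (kg⁻¹·m⁻²·s²·A) · (kg⁻¹·m·s²) = kg⁻²·m⁻¹·s⁴·A.
Right side:
  Ω = V/A (resistance = voltage per current),
      = kg·m²·s⁻³·A⁻².
  Wb = V·s (flux: a volt is a weber per second),
      = kg·m²·s⁻²·A⁻¹.
  So Wb⁻¹ = kg⁻¹·m⁻²·s²·A.
  H = Wb/A (inductance = flux per current),
      = kg·m²·s⁻²·A⁻².
  So H⁻¹ = kg⁻¹·m⁻²·s²·A².
  J = N·m (work = force × distance),
      = kg·m²·s⁻².
  So J⁻¹ = kg⁻¹·m⁻²·s².
  Pa = N/m² (pressure = force per area),
      = kg·m⁻¹·s⁻².
  So Pa⁻¹ = kg⁻¹·m·s².
  Combining: Ω·Wb⁻¹·s·H⁻¹·J⁻¹·Pa⁻¹ = (kg·m²·s⁻³·A⁻²) · (kg⁻¹·m⁻²·s²·A) · s · (kg⁻¹·m⁻²·s²·A²) · (kg⁻¹·m⁻²·s²) · (kg⁻¹·m·s²) = kg⁻³·m⁻³·s⁶·A.
Left is kg⁻²·m⁻¹·s⁴·A; right is kg⁻³·m⁻³·s⁶·A — different.

No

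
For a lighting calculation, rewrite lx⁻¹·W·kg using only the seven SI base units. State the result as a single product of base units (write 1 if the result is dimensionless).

kg²·m⁴·s⁻³·cd⁻¹

lx = lm/m² (illuminance = luminous flux per area),
    = m⁻²·cd.
So lx⁻¹ = m²·cd⁻¹.
W = J/s (power = energy per time),
    = kg·m²·s⁻³.
Combining: lx⁻¹·W·kg = (m²·cd⁻¹) · (kg·m²·s⁻³) · kg = kg²·m⁴·s⁻³·cd⁻¹.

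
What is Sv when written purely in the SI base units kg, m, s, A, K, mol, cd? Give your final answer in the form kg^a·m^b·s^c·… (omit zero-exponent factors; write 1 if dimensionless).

Sv = m²·s⁻².

m²·s⁻²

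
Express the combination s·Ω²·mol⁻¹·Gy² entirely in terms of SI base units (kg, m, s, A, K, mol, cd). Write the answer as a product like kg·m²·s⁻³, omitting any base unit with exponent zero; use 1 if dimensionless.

Ω = kg·m²·s⁻³·A⁻².
So Ω² = kg²·m⁴·s⁻⁶·A⁻⁴.
Gy = m²·s⁻².
So Gy² = m⁴·s⁻⁴.
Combining: s·Ω²·mol⁻¹·Gy² = s · (kg²·m⁴·s⁻⁶·A⁻⁴) · mol⁻¹ · (m⁴·s⁻⁴) = kg²·m⁸·s⁻⁹·A⁻⁴·mol⁻¹.

kg²·m⁸·s⁻⁹·A⁻⁴·mol⁻¹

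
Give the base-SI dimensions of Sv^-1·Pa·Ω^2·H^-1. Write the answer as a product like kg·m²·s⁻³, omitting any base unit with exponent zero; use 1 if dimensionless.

kg²·m⁻¹·s⁻⁴·A⁻²

Sv = J/kg (equivalent dose = energy per mass),
    = m²·s⁻².
So Sv⁻¹ = m⁻²·s².
Pa = N/m² (pressure = force per area),
    = kg·m⁻¹·s⁻².
Ω = V/A (resistance = voltage per current),
    = kg·m²·s⁻³·A⁻².
So Ω² = kg²·m⁴·s⁻⁶·A⁻⁴.
H = Wb/A (inductance = flux per current),
    = kg·m²·s⁻²·A⁻².
So H⁻¹ = kg⁻¹·m⁻²·s²·A².
Combining: Sv⁻¹·Pa·Ω²·H⁻¹ = (m⁻²·s²) · (kg·m⁻¹·s⁻²) · (kg²·m⁴·s⁻⁶·A⁻⁴) · (kg⁻¹·m⁻²·s²·A²) = kg²·m⁻¹·s⁻⁴·A⁻².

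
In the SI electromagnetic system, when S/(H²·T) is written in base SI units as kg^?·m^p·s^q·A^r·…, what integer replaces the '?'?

H = Wb/A (inductance = flux per current),
    = kg·m²·s⁻²·A⁻².
So H⁻² = kg⁻²·m⁻⁴·s⁴·A⁴.
T = Wb/m² (flux density = flux per area),
    = kg·s⁻²·A⁻¹.
So T⁻¹ = kg⁻¹·s²·A.
S = 1/Ω (conductance is reciprocal resistance),
    = kg⁻¹·m⁻²·s³·A².
Combining: H⁻²·T⁻¹·S = (kg⁻²·m⁻⁴·s⁴·A⁴) · (kg⁻¹·s²·A) · (kg⁻¹·m⁻²·s³·A²) = kg⁻⁴·m⁻⁶·s⁹·A⁷.
The exponent of kg is -4.

-4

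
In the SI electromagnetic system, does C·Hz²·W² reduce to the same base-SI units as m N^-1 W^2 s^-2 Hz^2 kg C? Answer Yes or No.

Left side:
  C = A·s = s·A (charge = current × time).
  Hz = 1/s = s⁻¹ (frequency is cycles per second).
  So Hz² = s⁻².
  W = J/s (power = energy per time),
      = kg·m²·s⁻³.
  So W² = kg²·m⁴·s⁻⁶.
  Combining: C·Hz²·W² = (s·A) · s⁻² · (kg²·m⁴·s⁻⁶) = kg²·m⁴·s⁻⁷·A.
Right side:
  N = kg·m/s² = kg·m·s⁻² (force = mass × acceleration).
  So N⁻¹ = kg⁻¹·m⁻¹·s².
  W = J/s (power = energy per time),
      = kg·m²·s⁻³.
  So W² = kg²·m⁴·s⁻⁶.
  Hz = 1/s = s⁻¹ (frequency is cycles per second).
  So Hz² = s⁻².
  C = A·s = s·A (charge = current × time).
  Combining: m·N⁻¹·W²·s⁻²·Hz²·kg·C = m · (kg⁻¹·m⁻¹·s²) · (kg²·m⁴·s⁻⁶) · s⁻² · s⁻² · kg · (s·A) = kg²·m⁴·s⁻⁷·A.
Both reduce to kg²·m⁴·s⁻⁷·A.

Yes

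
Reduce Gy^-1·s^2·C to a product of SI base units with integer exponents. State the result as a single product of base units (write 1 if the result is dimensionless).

m⁻²·s⁵·A

Gy = J/kg (absorbed dose = energy per mass),
    = m²·s⁻².
So Gy⁻¹ = m⁻²·s².
C = A·s = s·A (charge = current × time).
Combining: Gy⁻¹·s²·C = (m⁻²·s²) · s² · (s·A) = m⁻²·s⁵·A.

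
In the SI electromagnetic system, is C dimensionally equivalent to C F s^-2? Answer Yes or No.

No

Left side:
  C = A·s = s·A (charge = current × time).
Right side:
  C = s·A.
  F = kg⁻¹·m⁻²·s⁴·A².
  Combining: C·F·s⁻² = (s·A) · (kg⁻¹·m⁻²·s⁴·A²) · s⁻² = kg⁻¹·m⁻²·s³·A³.
Left is s·A; right is kg⁻¹·m⁻²·s³·A³ — different.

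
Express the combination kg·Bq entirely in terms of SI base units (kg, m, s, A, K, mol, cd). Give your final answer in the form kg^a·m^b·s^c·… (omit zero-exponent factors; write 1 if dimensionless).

Bq = 1/s = s⁻¹ (activity is decays per second).
Combining: kg·Bq = kg · s⁻¹ = kg·s⁻¹.

kg·s⁻¹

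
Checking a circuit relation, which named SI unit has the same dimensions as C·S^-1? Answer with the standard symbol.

Wb

C = A·s = s·A (charge = current × time).
S = 1/Ω (conductance is reciprocal resistance),
    = kg⁻¹·m⁻²·s³·A².
So S⁻¹ = kg·m²·s⁻³·A⁻².
Combining: C·S⁻¹ = (s·A) · (kg·m²·s⁻³·A⁻²) = kg·m²·s⁻²·A⁻¹.
kg·m²·s⁻²·A⁻¹ is the base-SI form of the weber.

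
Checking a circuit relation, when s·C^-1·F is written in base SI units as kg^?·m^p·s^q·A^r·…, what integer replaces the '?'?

-1

C = A·s = s·A (charge = current × time).
So C⁻¹ = s⁻¹·A⁻¹.
F = C/V (capacitance = charge per voltage),
    = A·s/(kg·m²·s⁻³·A⁻¹) (substituting C and V),
    = kg⁻¹·m⁻²·s⁴·A².
Combining: s·C⁻¹·F = s · (s⁻¹·A⁻¹) · (kg⁻¹·m⁻²·s⁴·A²) = kg⁻¹·m⁻²·s⁴·A.
The exponent of kg is -1.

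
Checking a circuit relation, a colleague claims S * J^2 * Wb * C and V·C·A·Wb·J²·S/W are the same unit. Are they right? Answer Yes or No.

Left side:
  S = 1/Ω (conductance is reciprocal resistance),
      = kg⁻¹·m⁻²·s³·A².
  J = N·m (work = force × distance),
      = kg·m²·s⁻².
  So J² = kg²·m⁴·s⁻⁴.
  Wb = V·s (flux: a volt is a weber per second),
      = kg·m²·s⁻²·A⁻¹.
  C = A·s = s·A (charge = current × time).
  Combining: S·J²·Wb·C = (kg⁻¹·m⁻²·s³·A²) · (kg²·m⁴·s⁻⁴) · (kg·m²·s⁻²·A⁻¹) · (s·A) = kg²·m⁴·s⁻²·A².
Right side:
  V = W/A (potential = power per current),
      = kg·m²·s⁻³·A⁻¹.
  C = A·s = s·A (charge = current × time).
  Wb = V·s (flux: a volt is a weber per second),
      = kg·m²·s⁻²·A⁻¹.
  J = N·m (work = force × distance),
      = kg·m²·s⁻².
  So J² = kg²·m⁴·s⁻⁴.
  S = 1/Ω (conductance is reciprocal resistance),
      = kg⁻¹·m⁻²·s³·A².
  W = J/s (power = energy per time),
      = kg·m²·s⁻³.
  So W⁻¹ = kg⁻¹·m⁻²·s³.
  Combining: V·C·A·Wb·J²·S·W⁻¹ = (kg·m²·s⁻³·A⁻¹) · (s·A) · A · (kg·m²·s⁻²·A⁻¹) · (kg²·m⁴·s⁻⁴) · (kg⁻¹·m⁻²·s³·A²) · (kg⁻¹·m⁻²·s³) = kg²·m⁴·s⁻²·A².
Both reduce to kg²·m⁴·s⁻²·A².

Yes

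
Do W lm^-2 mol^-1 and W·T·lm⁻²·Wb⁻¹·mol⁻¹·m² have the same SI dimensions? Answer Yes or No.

Left side:
  W = J/s (power = energy per time),
      = kg·m²·s⁻³.
  lm = cd·sr = cd (luminous flux; sr is dimensionless).
  So lm⁻² = cd⁻².
  Combining: W·lm⁻²·mol⁻¹ = (kg·m²·s⁻³) · cd⁻² · mol⁻¹ = kg·m²·s⁻³·mol⁻¹·cd⁻².
Right side:
  W = kg·m²·s⁻³.
  T = kg·s⁻²·A⁻¹.
  lm = cd.
  So lm⁻² = cd⁻².
  Wb = kg·m²·s⁻²·A⁻¹.
  So Wb⁻¹ = kg⁻¹·m⁻²·s²·A.
  Combining: W·T·lm⁻²·Wb⁻¹·mol⁻¹·m² = (kg·m²·s⁻³) · (kg·s⁻²·A⁻¹) · cd⁻² · (kg⁻¹·m⁻²·s²·A) · mol⁻¹ · m² = kg·m²·s⁻³·mol⁻¹·cd⁻².
Both reduce to kg·m²·s⁻³·mol⁻¹·cd⁻².

Yes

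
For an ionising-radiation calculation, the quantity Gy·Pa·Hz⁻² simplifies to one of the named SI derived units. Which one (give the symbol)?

Gy = J/kg (absorbed dose = energy per mass),
    = m²·s⁻².
Pa = N/m² (pressure = force per area),
    = kg·m⁻¹·s⁻².
Hz = 1/s = s⁻¹ (frequency is cycles per second).
So Hz⁻² = s².
Combining: Gy·Pa·Hz⁻² = (m²·s⁻²) · (kg·m⁻¹·s⁻²) · s² = kg·m·s⁻².
kg·m·s⁻² is the base-SI form of the newton.

N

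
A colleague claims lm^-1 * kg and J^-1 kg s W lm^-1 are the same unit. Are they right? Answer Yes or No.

Left side:
  lm = cd.
  So lm⁻¹ = cd⁻¹.
  Combining: lm⁻¹·kg = cd⁻¹ · kg = kg·cd⁻¹.
Right side:
  J = kg·m²·s⁻².
  So J⁻¹ = kg⁻¹·m⁻²·s².
  W = kg·m²·s⁻³.
  lm = cd.
  So lm⁻¹ = cd⁻¹.
  Combining: J⁻¹·kg·s·W·lm⁻¹ = (kg⁻¹·m⁻²·s²) · kg · s · (kg·m²·s⁻³) · cd⁻¹ = kg·cd⁻¹.
Both reduce to kg·cd⁻¹.

Yes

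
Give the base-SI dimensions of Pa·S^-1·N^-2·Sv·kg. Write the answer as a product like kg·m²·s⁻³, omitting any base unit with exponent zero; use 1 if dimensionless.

kg·m·s⁻³·A⁻²

Pa = kg·m⁻¹·s⁻².
S = kg⁻¹·m⁻²·s³·A².
So S⁻¹ = kg·m²·s⁻³·A⁻².
N = kg·m·s⁻².
So N⁻² = kg⁻²·m⁻²·s⁴.
Sv = m²·s⁻².
Combining: Pa·S⁻¹·N⁻²·Sv·kg = (kg·m⁻¹·s⁻²) · (kg·m²·s⁻³·A⁻²) · (kg⁻²·m⁻²·s⁴) · (m²·s⁻²) · kg = kg·m·s⁻³·A⁻².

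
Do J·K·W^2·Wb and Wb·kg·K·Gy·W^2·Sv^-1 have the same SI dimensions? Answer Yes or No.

No

Left side:
  J = kg·m²·s⁻².
  W = kg·m²·s⁻³.
  So W² = kg²·m⁴·s⁻⁶.
  Wb = kg·m²·s⁻²·A⁻¹.
  Combining: J·K·W²·Wb = (kg·m²·s⁻²) · K · (kg²·m⁴·s⁻⁶) · (kg·m²·s⁻²·A⁻¹) = kg⁴·m⁸·s⁻¹⁰·A⁻¹·K.
Right side:
  Wb = V·s (flux: a volt is a weber per second),
      = kg·m²·s⁻²·A⁻¹.
  Gy = J/kg (absorbed dose = energy per mass),
      = m²·s⁻².
  W = J/s (power = energy per time),
      = kg·m²·s⁻³.
  So W² = kg²·m⁴·s⁻⁶.
  Sv = J/kg (equivalent dose = energy per mass),
      = m²·s⁻².
  So Sv⁻¹ = m⁻²·s².
  Combining: Wb·kg·K·Gy·W²·Sv⁻¹ = (kg·m²·s⁻²·A⁻¹) · kg · K · (m²·s⁻²) · (kg²·m⁴·s⁻⁶) · (m⁻²·s²) = kg⁴·m⁶·s⁻⁸·A⁻¹·K.
Left is kg⁴·m⁸·s⁻¹⁰·A⁻¹·K; right is kg⁴·m⁶·s⁻⁸·A⁻¹·K — different.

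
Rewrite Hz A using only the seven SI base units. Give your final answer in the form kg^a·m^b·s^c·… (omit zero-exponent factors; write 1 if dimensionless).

s⁻¹·A

Hz = s⁻¹.
Combining: Hz·A = s⁻¹ · A = s⁻¹·A.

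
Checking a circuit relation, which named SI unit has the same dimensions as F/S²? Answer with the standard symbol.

F = kg⁻¹·m⁻²·s⁴·A².
S = kg⁻¹·m⁻²·s³·A².
So S⁻² = kg²·m⁴·s⁻⁶·A⁻⁴.
Combining: F·S⁻² = (kg⁻¹·m⁻²·s⁴·A²) · (kg²·m⁴·s⁻⁶·A⁻⁴) = kg·m²·s⁻²·A⁻².
kg·m²·s⁻²·A⁻² is the base-SI form of the henry.

H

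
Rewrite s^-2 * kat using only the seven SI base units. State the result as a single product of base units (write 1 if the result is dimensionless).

s⁻³·mol

kat = s⁻¹·mol.
Combining: s⁻²·kat = s⁻² · (s⁻¹·mol) = s⁻³·mol.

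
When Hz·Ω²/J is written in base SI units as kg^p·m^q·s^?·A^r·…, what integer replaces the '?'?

Hz = 1/s = s⁻¹ (frequency is cycles per second).
Ω = V/A (resistance = voltage per current),
    = kg·m²·s⁻³·A⁻².
So Ω² = kg²·m⁴·s⁻⁶·A⁻⁴.
J = N·m (work = force × distance),
    = kg·m²·s⁻².
So J⁻¹ = kg⁻¹·m⁻²·s².
Combining: Hz·Ω²·J⁻¹ = s⁻¹ · (kg²·m⁴·s⁻⁶·A⁻⁴) · (kg⁻¹·m⁻²·s²) = kg·m²·s⁻⁵·A⁻⁴.
The exponent of s is -5.

-5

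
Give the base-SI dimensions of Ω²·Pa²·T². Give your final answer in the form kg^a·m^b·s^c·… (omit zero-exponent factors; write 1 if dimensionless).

kg⁶·m²·s⁻¹⁴·A⁻⁶

Ω = V/A (resistance = voltage per current),
    = kg·m²·s⁻³·A⁻².
So Ω² = kg²·m⁴·s⁻⁶·A⁻⁴.
Pa = N/m² (pressure = force per area),
    = kg·m⁻¹·s⁻².
So Pa² = kg²·m⁻²·s⁻⁴.
T = Wb/m² (flux density = flux per area),
    = kg·s⁻²·A⁻¹.
So T² = kg²·s⁻⁴·A⁻².
Combining: Ω²·Pa²·T² = (kg²·m⁴·s⁻⁶·A⁻⁴) · (kg²·m⁻²·s⁻⁴) · (kg²·s⁻⁴·A⁻²) = kg⁶·m²·s⁻¹⁴·A⁻⁶.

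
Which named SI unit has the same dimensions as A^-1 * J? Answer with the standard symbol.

Wb

J = kg·m²·s⁻².
Combining: A⁻¹·J = A⁻¹ · (kg·m²·s⁻²) = kg·m²·s⁻²·A⁻¹.
kg·m²·s⁻²·A⁻¹ is the base-SI form of the weber.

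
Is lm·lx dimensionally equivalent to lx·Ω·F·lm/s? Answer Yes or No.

Yes

Left side:
  lm = cd.
  lx = m⁻²·cd.
  Combining: lm·lx = cd · (m⁻²·cd) = m⁻²·cd².
Right side:
  lx = lm/m² (illuminance = luminous flux per area),
      = m⁻²·cd.
  Ω = V/A (resistance = voltage per current),
      = kg·m²·s⁻³·A⁻².
  F = C/V (capacitance = charge per voltage),
      = A·s/(kg·m²·s⁻³·A⁻¹) (substituting C and V),
      = kg⁻¹·m⁻²·s⁴·A².
  lm = cd·sr = cd (luminous flux; sr is dimensionless).
  Combining: lx·s⁻¹·Ω·F·lm = (m⁻²·cd) · s⁻¹ · (kg·m²·s⁻³·A⁻²) · (kg⁻¹·m⁻²·s⁴·A²) · cd = m⁻²·cd².
Both reduce to m⁻²·cd².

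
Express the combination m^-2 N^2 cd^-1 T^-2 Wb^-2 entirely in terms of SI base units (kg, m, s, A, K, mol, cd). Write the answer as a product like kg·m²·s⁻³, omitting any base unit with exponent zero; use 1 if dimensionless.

N = kg·m/s² = kg·m·s⁻² (force = mass × acceleration).
So N² = kg²·m²·s⁻⁴.
T = Wb/m² (flux density = flux per area),
    = kg·s⁻²·A⁻¹.
So T⁻² = kg⁻²·s⁴·A².
Wb = V·s (flux: a volt is a weber per second),
    = kg·m²·s⁻²·A⁻¹.
So Wb⁻² = kg⁻²·m⁻⁴·s⁴·A².
Combining: m⁻²·N²·cd⁻¹·T⁻²·Wb⁻² = m⁻² · (kg²·m²·s⁻⁴) · cd⁻¹ · (kg⁻²·s⁴·A²) · (kg⁻²·m⁻⁴·s⁴·A²) = kg⁻²·m⁻⁴·s⁴·A⁴·cd⁻¹.

kg⁻²·m⁻⁴·s⁴·A⁴·cd⁻¹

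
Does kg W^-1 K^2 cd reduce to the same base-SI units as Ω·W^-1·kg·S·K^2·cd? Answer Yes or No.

Yes

Left side:
  W = J/s (power = energy per time),
      = kg·m²·s⁻³.
  So W⁻¹ = kg⁻¹·m⁻²·s³.
  Combining: kg·W⁻¹·K²·cd = kg · (kg⁻¹·m⁻²·s³) · K² · cd = m⁻²·s³·K²·cd.
Right side:
  Ω = V/A (resistance = voltage per current),
      = kg·m²·s⁻³·A⁻².
  W = J/s (power = energy per time),
      = kg·m²·s⁻³.
  So W⁻¹ = kg⁻¹·m⁻²·s³.
  S = 1/Ω (conductance is reciprocal resistance),
      = kg⁻¹·m⁻²·s³·A².
  Combining: Ω·W⁻¹·kg·S·K²·cd = (kg·m²·s⁻³·A⁻²) · (kg⁻¹·m⁻²·s³) · kg · (kg⁻¹·m⁻²·s³·A²) · K² · cd = m⁻²·s³·K²·cd.
Both reduce to m⁻²·s³·K²·cd.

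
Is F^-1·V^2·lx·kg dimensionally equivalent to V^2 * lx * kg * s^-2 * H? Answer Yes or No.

Yes

Left side:
  F = C/V (capacitance = charge per voltage),
      = A·s/(kg·m²·s⁻³·A⁻¹) (substituting C and V),
      = kg⁻¹·m⁻²·s⁴·A².
  So F⁻¹ = kg·m²·s⁻⁴·A⁻².
  V = W/A (potential = power per current),
      = kg·m²·s⁻³·A⁻¹.
  So V² = kg²·m⁴·s⁻⁶·A⁻².
  lx = lm/m² (illuminance = luminous flux per area),
      = m⁻²·cd.
  Combining: F⁻¹·V²·lx·kg = (kg·m²·s⁻⁴·A⁻²) · (kg²·m⁴·s⁻⁶·A⁻²) · (m⁻²·cd) · kg = kg⁴·m⁴·s⁻¹⁰·A⁻⁴·cd.
Right side:
  V = kg·m²·s⁻³·A⁻¹.
  So V² = kg²·m⁴·s⁻⁶·A⁻².
  lx = m⁻²·cd.
  H = kg·m²·s⁻²·A⁻².
  Combining: V²·lx·kg·s⁻²·H = (kg²·m⁴·s⁻⁶·A⁻²) · (m⁻²·cd) · kg · s⁻² · (kg·m²·s⁻²·A⁻²) = kg⁴·m⁴·s⁻¹⁰·A⁻⁴·cd.
Both reduce to kg⁴·m⁴·s⁻¹⁰·A⁻⁴·cd.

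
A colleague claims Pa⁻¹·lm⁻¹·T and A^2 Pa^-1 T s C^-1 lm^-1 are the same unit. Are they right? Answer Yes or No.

Left side:
  Pa = N/m² (pressure = force per area),
      = kg·m⁻¹·s⁻².
  So Pa⁻¹ = kg⁻¹·m·s².
  lm = cd·sr = cd (luminous flux; sr is dimensionless).
  So lm⁻¹ = cd⁻¹.
  T = Wb/m² (flux density = flux per area),
      = kg·s⁻²·A⁻¹.
  Combining: Pa⁻¹·lm⁻¹·T = (kg⁻¹·m·s²) · cd⁻¹ · (kg·s⁻²·A⁻¹) = m·A⁻¹·cd⁻¹.
Right side:
  Pa = N/m² (pressure = force per area),
      = kg·m⁻¹·s⁻².
  So Pa⁻¹ = kg⁻¹·m·s².
  T = Wb/m² (flux density = flux per area),
      = kg·s⁻²·A⁻¹.
  C = A·s = s·A (charge = current × time).
  So C⁻¹ = s⁻¹·A⁻¹.
  lm = cd·sr = cd (luminous flux; sr is dimensionless).
  So lm⁻¹ = cd⁻¹.
  Combining: A²·Pa⁻¹·T·s·C⁻¹·lm⁻¹ = A² · (kg⁻¹·m·s²) · (kg·s⁻²·A⁻¹) · s · (s⁻¹·A⁻¹) · cd⁻¹ = m·cd⁻¹.
Left is m·A⁻¹·cd⁻¹; right is m·cd⁻¹ — different.

No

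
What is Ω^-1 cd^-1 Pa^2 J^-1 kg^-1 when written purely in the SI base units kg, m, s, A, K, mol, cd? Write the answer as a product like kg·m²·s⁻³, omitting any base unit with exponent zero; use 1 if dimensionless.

kg⁻¹·m⁻⁶·s·A²·cd⁻¹

Ω = kg·m²·s⁻³·A⁻².
So Ω⁻¹ = kg⁻¹·m⁻²·s³·A².
Pa = kg·m⁻¹·s⁻².
So Pa² = kg²·m⁻²·s⁻⁴.
J = kg·m²·s⁻².
So J⁻¹ = kg⁻¹·m⁻²·s².
Combining: Ω⁻¹·cd⁻¹·Pa²·J⁻¹·kg⁻¹ = (kg⁻¹·m⁻²·s³·A²) · cd⁻¹ · (kg²·m⁻²·s⁻⁴) · (kg⁻¹·m⁻²·s²) · kg⁻¹ = kg⁻¹·m⁻⁶·s·A²·cd⁻¹.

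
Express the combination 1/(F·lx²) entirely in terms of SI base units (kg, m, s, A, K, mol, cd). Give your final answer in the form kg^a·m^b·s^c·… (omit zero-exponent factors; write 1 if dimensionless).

kg·m⁶·s⁻⁴·A⁻²·cd⁻²

F = kg⁻¹·m⁻²·s⁴·A².
So F⁻¹ = kg·m²·s⁻⁴·A⁻².
lx = m⁻²·cd.
So lx⁻² = m⁴·cd⁻².
Combining: F⁻¹·lx⁻² = (kg·m²·s⁻⁴·A⁻²) · (m⁴·cd⁻²) = kg·m⁶·s⁻⁴·A⁻²·cd⁻².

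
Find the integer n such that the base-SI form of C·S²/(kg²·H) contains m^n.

H = Wb/A (inductance = flux per current),
    = kg·m²·s⁻²·A⁻².
So H⁻¹ = kg⁻¹·m⁻²·s²·A².
C = A·s = s·A (charge = current × time).
S = 1/Ω (conductance is reciprocal resistance),
    = kg⁻¹·m⁻²·s³·A².
So S² = kg⁻²·m⁻⁴·s⁶·A⁴.
Combining: kg⁻²·H⁻¹·C·S² = kg⁻² · (kg⁻¹·m⁻²·s²·A²) · (s·A) · (kg⁻²·m⁻⁴·s⁶·A⁴) = kg⁻⁵·m⁻⁶·s⁹·A⁷.
The exponent of m is -6.

-6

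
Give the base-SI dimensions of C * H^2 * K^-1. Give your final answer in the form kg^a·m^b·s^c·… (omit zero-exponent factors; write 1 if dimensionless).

kg²·m⁴·s⁻³·A⁻³·K⁻¹

C = A·s = s·A (charge = current × time).
H = Wb/A (inductance = flux per current),
    = kg·m²·s⁻²·A⁻².
So H² = kg²·m⁴·s⁻⁴·A⁻⁴.
Combining: C·H²·K⁻¹ = (s·A) · (kg²·m⁴·s⁻⁴·A⁻⁴) · K⁻¹ = kg²·m⁴·s⁻³·A⁻³·K⁻¹.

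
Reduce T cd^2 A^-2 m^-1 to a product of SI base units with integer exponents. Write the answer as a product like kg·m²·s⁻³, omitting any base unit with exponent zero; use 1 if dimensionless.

kg·m⁻¹·s⁻²·A⁻³·cd²

T = Wb/m² (flux density = flux per area),
    = kg·s⁻²·A⁻¹.
Combining: T·cd²·A⁻²·m⁻¹ = (kg·s⁻²·A⁻¹) · cd² · A⁻² · m⁻¹ = kg·m⁻¹·s⁻²·A⁻³·cd².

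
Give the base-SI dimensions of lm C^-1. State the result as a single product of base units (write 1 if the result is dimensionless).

lm = cd.
C = s·A.
So C⁻¹ = s⁻¹·A⁻¹.
Combining: lm·C⁻¹ = cd · (s⁻¹·A⁻¹) = s⁻¹·A⁻¹·cd.

s⁻¹·A⁻¹·cd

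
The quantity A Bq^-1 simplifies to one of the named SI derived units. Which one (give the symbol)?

C

Bq = s⁻¹.
So Bq⁻¹ = s.
Combining: A·Bq⁻¹ = A · s = s·A.
s·A is the base-SI form of the coulomb.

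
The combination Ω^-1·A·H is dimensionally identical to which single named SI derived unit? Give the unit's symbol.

Ω = kg·m²·s⁻³·A⁻².
So Ω⁻¹ = kg⁻¹·m⁻²·s³·A².
H = kg·m²·s⁻²·A⁻².
Combining: Ω⁻¹·A·H = (kg⁻¹·m⁻²·s³·A²) · A · (kg·m²·s⁻²·A⁻²) = s·A.
s·A is the base-SI form of the coulomb.

C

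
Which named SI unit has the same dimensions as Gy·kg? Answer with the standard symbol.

Gy = m²·s⁻².
Combining: Gy·kg = (m²·s⁻²) · kg = kg·m²·s⁻².
kg·m²·s⁻² is the base-SI form of the joule.

J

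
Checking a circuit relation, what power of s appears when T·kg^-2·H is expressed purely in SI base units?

-4

T = Wb/m² (flux density = flux per area),
    = kg·s⁻²·A⁻¹.
H = Wb/A (inductance = flux per current),
    = kg·m²·s⁻²·A⁻².
Combining: T·kg⁻²·H = (kg·s⁻²·A⁻¹) · kg⁻² · (kg·m²·s⁻²·A⁻²) = m²·s⁻⁴·A⁻³.
The exponent of s is -4.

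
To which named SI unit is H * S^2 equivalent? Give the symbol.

H = kg·m²·s⁻²·A⁻².
S = kg⁻¹·m⁻²·s³·A².
So S² = kg⁻²·m⁻⁴·s⁶·A⁴.
Combining: H·S² = (kg·m²·s⁻²·A⁻²) · (kg⁻²·m⁻⁴·s⁶·A⁴) = kg⁻¹·m⁻²·s⁴·A².
kg⁻¹·m⁻²·s⁴·A² is the base-SI form of the farad.

F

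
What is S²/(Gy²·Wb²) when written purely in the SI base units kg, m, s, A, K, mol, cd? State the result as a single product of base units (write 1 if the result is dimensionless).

S = 1/Ω (conductance is reciprocal resistance),
    = kg⁻¹·m⁻²·s³·A².
So S² = kg⁻²·m⁻⁴·s⁶·A⁴.
Gy = J/kg (absorbed dose = energy per mass),
    = m²·s⁻².
So Gy⁻² = m⁻⁴·s⁴.
Wb = V·s (flux: a volt is a weber per second),
    = kg·m²·s⁻²·A⁻¹.
So Wb⁻² = kg⁻²·m⁻⁴·s⁴·A².
Combining: S²·Gy⁻²·Wb⁻² = (kg⁻²·m⁻⁴·s⁶·A⁴) · (m⁻⁴·s⁴) · (kg⁻²·m⁻⁴·s⁴·A²) = kg⁻⁴·m⁻¹²·s¹⁴·A⁶.

kg⁻⁴·m⁻¹²·s¹⁴·A⁶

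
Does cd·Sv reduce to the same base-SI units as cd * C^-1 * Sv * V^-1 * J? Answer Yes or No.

Yes

Left side:
  Sv = J/kg (equivalent dose = energy per mass),
      = m²·s⁻².
  Combining: cd·Sv = cd · (m²·s⁻²) = m²·s⁻²·cd.
Right side:
  C = A·s = s·A (charge = current × time).
  So C⁻¹ = s⁻¹·A⁻¹.
  Sv = J/kg (equivalent dose = energy per mass),
      = m²·s⁻².
  V = W/A (potential = power per current),
      = kg·m²·s⁻³·A⁻¹.
  So V⁻¹ = kg⁻¹·m⁻²·s³·A.
  J = N·m (work = force × distance),
      = kg·m²·s⁻².
  Combining: cd·C⁻¹·Sv·V⁻¹·J = cd · (s⁻¹·A⁻¹) · (m²·s⁻²) · (kg⁻¹·m⁻²·s³·A) · (kg·m²·s⁻²) = m²·s⁻²·cd.
Both reduce to m²·s⁻²·cd.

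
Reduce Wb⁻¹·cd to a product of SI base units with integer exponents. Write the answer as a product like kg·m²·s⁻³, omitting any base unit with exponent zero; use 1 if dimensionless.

kg⁻¹·m⁻²·s²·A·cd

Wb = kg·m²·s⁻²·A⁻¹.
So Wb⁻¹ = kg⁻¹·m⁻²·s²·A.
Combining: Wb⁻¹·cd = (kg⁻¹·m⁻²·s²·A) · cd = kg⁻¹·m⁻²·s²·A·cd.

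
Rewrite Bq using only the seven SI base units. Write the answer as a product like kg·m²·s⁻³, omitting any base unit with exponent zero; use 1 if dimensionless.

s⁻¹

Bq = 1/s = s⁻¹ (activity is decays per second).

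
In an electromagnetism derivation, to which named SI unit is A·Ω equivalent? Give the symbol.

Ω = V/A (resistance = voltage per current),
    = kg·m²·s⁻³·A⁻².
Combining: A·Ω = A · (kg·m²·s⁻³·A⁻²) = kg·m²·s⁻³·A⁻¹.
kg·m²·s⁻³·A⁻¹ is the base-SI form of the volt.

V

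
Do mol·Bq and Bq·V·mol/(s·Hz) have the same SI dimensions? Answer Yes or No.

No

Left side:
  Bq = s⁻¹.
  Combining: mol·Bq = mol · s⁻¹ = s⁻¹·mol.
Right side:
  Bq = 1/s = s⁻¹ (activity is decays per second).
  V = W/A (potential = power per current),
      = kg·m²·s⁻³·A⁻¹.
  Hz = 1/s = s⁻¹ (frequency is cycles per second).
  So Hz⁻¹ = s.
  Combining: Bq·V·s⁻¹·mol·Hz⁻¹ = s⁻¹ · (kg·m²·s⁻³·A⁻¹) · s⁻¹ · mol · s = kg·m²·s⁻⁴·A⁻¹·mol.
Left is s⁻¹·mol; right is kg·m²·s⁻⁴·A⁻¹·mol — different.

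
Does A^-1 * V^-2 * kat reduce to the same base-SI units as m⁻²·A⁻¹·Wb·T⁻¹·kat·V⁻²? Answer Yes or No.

Left side:
  V = kg·m²·s⁻³·A⁻¹.
  So V⁻² = kg⁻²·m⁻⁴·s⁶·A².
  kat = s⁻¹·mol.
  Combining: A⁻¹·V⁻²·kat = A⁻¹ · (kg⁻²·m⁻⁴·s⁶·A²) · (s⁻¹·mol) = kg⁻²·m⁻⁴·s⁵·A·mol.
Right side:
  Wb = kg·m²·s⁻²·A⁻¹.
  T = kg·s⁻²·A⁻¹.
  So T⁻¹ = kg⁻¹·s²·A.
  kat = s⁻¹·mol.
  V = kg·m²·s⁻³·A⁻¹.
  So V⁻² = kg⁻²·m⁻⁴·s⁶·A².
  Combining: m⁻²·A⁻¹·Wb·T⁻¹·kat·V⁻² = m⁻² · A⁻¹ · (kg·m²·s⁻²·A⁻¹) · (kg⁻¹·s²·A) · (s⁻¹·mol) · (kg⁻²·m⁻⁴·s⁶·A²) = kg⁻²·m⁻⁴·s⁵·A·mol.
Both reduce to kg⁻²·m⁻⁴·s⁵·A·mol.

Yes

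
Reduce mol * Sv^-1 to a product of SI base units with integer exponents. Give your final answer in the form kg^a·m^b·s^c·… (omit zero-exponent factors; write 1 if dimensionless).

m⁻²·s²·mol

Sv = m²·s⁻².
So Sv⁻¹ = m⁻²·s².
Combining: mol·Sv⁻¹ = mol · (m⁻²·s²) = m⁻²·s²·mol.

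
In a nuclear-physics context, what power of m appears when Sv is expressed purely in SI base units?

2

Sv = J/kg (equivalent dose = energy per mass),
    = m²·s⁻².
The exponent of m is 2.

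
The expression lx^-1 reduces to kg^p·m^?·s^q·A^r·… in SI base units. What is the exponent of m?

2

lx = m⁻²·cd.
So lx⁻¹ = m²·cd⁻¹.
The exponent of m is 2.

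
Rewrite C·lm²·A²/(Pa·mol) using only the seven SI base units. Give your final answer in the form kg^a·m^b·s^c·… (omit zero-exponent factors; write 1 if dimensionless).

C = A·s = s·A (charge = current × time).
Pa = N/m² (pressure = force per area),
    = kg·m⁻¹·s⁻².
So Pa⁻¹ = kg⁻¹·m·s².
lm = cd·sr = cd (luminous flux; sr is dimensionless).
So lm² = cd².
Combining: C·Pa⁻¹·lm²·A²·mol⁻¹ = (s·A) · (kg⁻¹·m·s²) · cd² · A² · mol⁻¹ = kg⁻¹·m·s³·A³·mol⁻¹·cd².

kg⁻¹·m·s³·A³·mol⁻¹·cd²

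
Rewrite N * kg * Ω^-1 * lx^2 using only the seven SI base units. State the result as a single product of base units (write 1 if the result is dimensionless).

kg·m⁻⁵·s·A²·cd²

N = kg·m·s⁻².
Ω = kg·m²·s⁻³·A⁻².
So Ω⁻¹ = kg⁻¹·m⁻²·s³·A².
lx = m⁻²·cd.
So lx² = m⁻⁴·cd².
Combining: N·kg·Ω⁻¹·lx² = (kg·m·s⁻²) · kg · (kg⁻¹·m⁻²·s³·A²) · (m⁻⁴·cd²) = kg·m⁻⁵·s·A²·cd².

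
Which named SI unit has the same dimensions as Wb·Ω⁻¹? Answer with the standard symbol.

Wb = V·s (flux: a volt is a weber per second),
    = kg·m²·s⁻²·A⁻¹.
Ω = V/A (resistance = voltage per current),
    = kg·m²·s⁻³·A⁻².
So Ω⁻¹ = kg⁻¹·m⁻²·s³·A².
Combining: Wb·Ω⁻¹ = (kg·m²·s⁻²·A⁻¹) · (kg⁻¹·m⁻²·s³·A²) = s·A.
s·A is the base-SI form of the coulomb.

C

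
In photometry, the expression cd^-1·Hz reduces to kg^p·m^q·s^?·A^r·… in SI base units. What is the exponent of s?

Hz = s⁻¹.
Combining: cd⁻¹·Hz = cd⁻¹ · s⁻¹ = s⁻¹·cd⁻¹.
The exponent of s is -1.

-1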